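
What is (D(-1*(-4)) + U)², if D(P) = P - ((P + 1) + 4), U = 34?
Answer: 841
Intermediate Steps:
D(P) = -5 (D(P) = P - ((1 + P) + 4) = P - (5 + P) = P + (-5 - P) = -5)
(D(-1*(-4)) + U)² = (-5 + 34)² = 29² = 841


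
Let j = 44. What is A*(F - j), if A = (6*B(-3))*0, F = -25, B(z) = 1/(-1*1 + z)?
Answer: 0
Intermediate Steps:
B(z) = 1/(-1 + z)
A = 0 (A = (6/(-1 - 3))*0 = (6/(-4))*0 = (6*(-¼))*0 = -3/2*0 = 0)
A*(F - j) = 0*(-25 - 1*44) = 0*(-25 - 44) = 0*(-69) = 0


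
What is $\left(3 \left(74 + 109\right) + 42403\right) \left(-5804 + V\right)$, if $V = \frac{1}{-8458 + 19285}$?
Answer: $- \frac{2699099685464}{10827} \approx -2.4929 \cdot 10^{8}$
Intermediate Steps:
$V = \frac{1}{10827} \approx 9.2362 \cdot 10^{-5}$
$\left(3 \left(74 + 109\right) + 42403\right) \left(-5804 + V\right) = \left(3 \left(74 + 109\right) + 42403\right) \left(-5804 + \frac{1}{10827}\right) = \left(3 \cdot 183 + 42403\right) \left(- \frac{62839907}{10827}\right) = \left(549 + 42403\right) \left(- \frac{62839907}{10827}\right) = 42952 \left(- \frac{62839907}{10827}\right) = - \frac{2699099685464}{10827}$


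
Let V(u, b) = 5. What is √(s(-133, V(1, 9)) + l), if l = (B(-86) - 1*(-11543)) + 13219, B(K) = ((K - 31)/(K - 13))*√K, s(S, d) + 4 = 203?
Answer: √(3020281 + 143*I*√86)/11 ≈ 157.99 + 0.034685*I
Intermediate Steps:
s(S, d) = 199 (s(S, d) = -4 + 203 = 199)
B(K) = √K*(-31 + K)/(-13 + K) (B(K) = ((-31 + K)/(-13 + K))*√K = √K*(-31 + K)/(-13 + K))
l = 24762 + 13*I*√86/11 (l = (√(-86)*(-31 - 86)/(-13 - 86) - 1*(-11543)) + 13219 = ((I*√86)*(-117)/(-99) + 11543) + 13219 = ((I*√86)*(-1/99)*(-117) + 11543) + 13219 = (13*I*√86/11 + 11543) + 13219 = (11543 + 13*I*√86/11) + 13219 = 24762 + 13*I*√86/11 ≈ 24762.0 + 10.96*I)
√(s(-133, V(1, 9)) + l) = √(199 + (24762 + 13*I*√86/11)) = √(24961 + 13*I*√86/11)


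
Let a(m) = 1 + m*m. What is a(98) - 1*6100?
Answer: 3505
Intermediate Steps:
a(m) = 1 + m**2
a(98) - 1*6100 = (1 + 98**2) - 1*6100 = (1 + 9604) - 6100 = 9605 - 6100 = 3505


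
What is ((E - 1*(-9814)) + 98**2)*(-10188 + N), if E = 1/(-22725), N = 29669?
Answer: 8596459748569/22725 ≈ 3.7828e+8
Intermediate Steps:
E = -1/22725 ≈ -4.4004e-5
((E - 1*(-9814)) + 98**2)*(-10188 + N) = ((-1/22725 - 1*(-9814)) + 98**2)*(-10188 + 29669) = ((-1/22725 + 9814) + 9604)*19481 = (223023149/22725 + 9604)*19481 = (441274049/22725)*19481 = 8596459748569/22725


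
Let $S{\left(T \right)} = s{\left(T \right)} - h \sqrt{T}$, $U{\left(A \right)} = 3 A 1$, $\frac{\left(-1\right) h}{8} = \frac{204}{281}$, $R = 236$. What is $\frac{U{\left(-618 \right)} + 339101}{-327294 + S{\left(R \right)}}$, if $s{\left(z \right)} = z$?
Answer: $- \frac{4354672671455143}{4223107777354370} - \frac{77329388112 \sqrt{59}}{2111553888677185} \approx -1.0314$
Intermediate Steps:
$h = - \frac{1632}{281}$ ($h = - 8 \cdot \frac{204}{281} = - 8 \cdot 204 \cdot \frac{1}{281} = \left(-8\right) \frac{204}{281} = - \frac{1632}{281} \approx -5.8078$)
$U{\left(A \right)} = 3 A$
$S{\left(T \right)} = T + \frac{1632 \sqrt{T}}{281}$ ($S{\left(T \right)} = T - - \frac{1632 \sqrt{T}}{281} = T + \frac{1632 \sqrt{T}}{281}$)
$\frac{U{\left(-618 \right)} + 339101}{-327294 + S{\left(R \right)}} = \frac{3 \left(-618\right) + 339101}{-327294 + \left(236 + \frac{1632 \sqrt{236}}{281}\right)} = \frac{-1854 + 339101}{-327294 + \left(236 + \frac{1632 \cdot 2 \sqrt{59}}{281}\right)} = \frac{337247}{-327294 + \left(236 + \frac{3264 \sqrt{59}}{281}\right)} = \frac{337247}{-327058 + \frac{3264 \sqrt{59}}{281}}$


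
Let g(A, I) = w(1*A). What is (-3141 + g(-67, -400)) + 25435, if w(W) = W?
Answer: 22227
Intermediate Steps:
g(A, I) = A (g(A, I) = 1*A = A)
(-3141 + g(-67, -400)) + 25435 = (-3141 - 67) + 25435 = -3208 + 25435 = 22227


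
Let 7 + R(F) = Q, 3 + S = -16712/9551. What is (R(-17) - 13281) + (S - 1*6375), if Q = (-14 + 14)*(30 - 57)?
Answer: -187846678/9551 ≈ -19668.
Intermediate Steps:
S = -45365/9551 (S = -3 - 16712/9551 = -45365/9551 ≈ -4.7498)
Q = 0 (Q = 0*(-27) = 0)
R(F) = -7 (R(F) = -7 + 0 = -7)
(R(-17) - 13281) + (S - 1*6375) = (-7 - 13281) + (-45365/9551 - 1*6375) = -13288 + (-45365/9551 - 6375) = -13288 - 60932990/9551 = -187846678/9551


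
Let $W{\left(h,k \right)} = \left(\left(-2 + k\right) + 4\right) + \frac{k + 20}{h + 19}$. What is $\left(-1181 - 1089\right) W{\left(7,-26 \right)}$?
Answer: $\frac{715050}{13} \approx 55004.0$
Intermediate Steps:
$W{\left(h,k \right)} = 2 + k + \frac{20 + k}{19 + h}$ ($W{\left(h,k \right)} = \left(2 + k\right) + \frac{20 + k}{19 + h} = 2 + k + \frac{20 + k}{19 + h}$)
$\left(-1181 - 1089\right) W{\left(7,-26 \right)} = \left(-1181 - 1089\right) \frac{58 + 2 \cdot 7 + 20 \left(-26\right) + 7 \left(-26\right)}{19 + 7} = - 2270 \frac{58 + 14 - 520 - 182}{26} = - 2270 \cdot \frac{1}{26} \left(-630\right) = \left(-2270\right) \left(- \frac{315}{13}\right) = \frac{715050}{13}$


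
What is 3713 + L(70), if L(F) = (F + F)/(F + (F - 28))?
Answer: 14857/4 ≈ 3714.3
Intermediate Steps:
L(F) = 2*F/(-28 + 2*F) (L(F) = (2*F)/(F + (-28 + F)) = (2*F)/(-28 + 2*F) = 2*F/(-28 + 2*F))
3713 + L(70) = 3713 + 70/(-14 + 70) = 3713 + 70/56 = 3713 + 70*(1/56) = 3713 + 5/4 = 14857/4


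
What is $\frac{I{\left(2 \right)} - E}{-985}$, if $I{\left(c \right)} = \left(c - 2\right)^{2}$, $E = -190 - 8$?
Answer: $- \frac{198}{985} \approx -0.20102$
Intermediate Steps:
$E = -198$
$I{\left(c \right)} = \left(-2 + c\right)^{2}$
$\frac{I{\left(2 \right)} - E}{-985} = \frac{\left(-2 + 2\right)^{2} - -198}{-985} = \left(0^{2} + 198\right) \left(- \frac{1}{985}\right) = \left(0 + 198\right) \left(- \frac{1}{985}\right) = 198 \left(- \frac{1}{985}\right) = - \frac{198}{985}$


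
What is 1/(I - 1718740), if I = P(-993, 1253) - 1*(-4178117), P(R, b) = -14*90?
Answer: 1/2458117 ≈ 4.0682e-7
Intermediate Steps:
P(R, b) = -1260
I = 4176857 (I = -1260 - 1*(-4178117) = -1260 + 4178117 = 4176857)
1/(I - 1718740) = 1/(4176857 - 1718740) = 1/2458117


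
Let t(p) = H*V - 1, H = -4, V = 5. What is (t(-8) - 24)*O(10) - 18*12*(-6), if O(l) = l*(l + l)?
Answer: -7704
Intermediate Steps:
t(p) = -21 (t(p) = -4*5 - 1 = -20 - 1 = -21)
O(l) = 2*l**2 (O(l) = l*(2*l) = 2*l**2)
(t(-8) - 24)*O(10) - 18*12*(-6) = (-21 - 24)*(2*10**2) - 18*12*(-6) = -90*100 - 216*(-6) = -45*200 - 1*(-1296) = -9000 + 1296 = -7704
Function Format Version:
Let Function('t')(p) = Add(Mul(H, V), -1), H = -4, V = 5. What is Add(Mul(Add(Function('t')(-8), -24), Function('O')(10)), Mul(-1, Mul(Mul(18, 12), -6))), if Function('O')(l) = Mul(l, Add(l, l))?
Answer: -7704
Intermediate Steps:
Function('t')(p) = -21 (Function('t')(p) = Add(Mul(-4, 5), -1) = Add(-20, -1) = -21)
Function('O')(l) = Mul(2, Pow(l, 2)) (Function('O')(l) = Mul(l, Mul(2, l)) = Mul(2, Pow(l, 2)))
Add(Mul(Add(Function('t')(-8), -24), Function('O')(10)), Mul(-1, Mul(Mul(18, 12), -6))) = Add(Mul(Add(-21, -24), Mul(2, Pow(10, 2))), Mul(-1, Mul(Mul(18, 12), -6))) = Add(Mul(-45, Mul(2, 100)), Mul(-1, Mul(216, -6))) = Add(Mul(-45, 200), Mul(-1, -1296)) = Add(-9000, 1296) = -7704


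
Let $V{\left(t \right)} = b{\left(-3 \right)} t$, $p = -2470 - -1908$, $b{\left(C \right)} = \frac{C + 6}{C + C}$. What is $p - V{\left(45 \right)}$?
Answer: $- \frac{1079}{2} \approx -539.5$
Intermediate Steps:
$b{\left(C \right)} = \frac{6 + C}{2 C}$
$p = -562$ ($p = -2470 + 1908 = -562$)
$V{\left(t \right)} = - \frac{t}{2}$ ($V{\left(t \right)} = \frac{6 - 3}{2 \left(-3\right)} t = \frac{1}{2} \left(- \frac{1}{3}\right) 3 t = - \frac{t}{2}$)
$p - V{\left(45 \right)} = -562 - \left(- \frac{1}{2}\right) 45 = -562 - - \frac{45}{2} = -562 + \frac{45}{2} = - \frac{1079}{2}$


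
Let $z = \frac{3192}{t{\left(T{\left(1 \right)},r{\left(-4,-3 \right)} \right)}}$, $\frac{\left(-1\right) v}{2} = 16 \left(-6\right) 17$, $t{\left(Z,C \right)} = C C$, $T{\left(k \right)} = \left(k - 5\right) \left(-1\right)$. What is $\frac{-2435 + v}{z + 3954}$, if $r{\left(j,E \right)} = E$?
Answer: $\frac{2487}{12926} \approx 0.1924$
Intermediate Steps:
$T{\left(k \right)} = 5 - k$ ($T{\left(k \right)} = \left(-5 + k\right) \left(-1\right) = 5 - k$)
$t{\left(Z,C \right)} = C^{2}$
$v = 3264$ ($v = - 2 \cdot 16 \left(-6\right) 17 = - 2 \left(\left(-96\right) 17\right) = \left(-2\right) \left(-1632\right) = 3264$)
$z = \frac{1064}{3}$ ($z = \frac{3192}{\left(-3\right)^{2}} = \frac{3192}{9} = 3192 \cdot \frac{1}{9} = \frac{1064}{3} \approx 354.67$)
$\frac{-2435 + v}{z + 3954} = \frac{-2435 + 3264}{\frac{1064}{3} + 3954} = \frac{829}{\frac{12926}{3}} = 829 \cdot \frac{3}{12926} = \frac{2487}{12926}$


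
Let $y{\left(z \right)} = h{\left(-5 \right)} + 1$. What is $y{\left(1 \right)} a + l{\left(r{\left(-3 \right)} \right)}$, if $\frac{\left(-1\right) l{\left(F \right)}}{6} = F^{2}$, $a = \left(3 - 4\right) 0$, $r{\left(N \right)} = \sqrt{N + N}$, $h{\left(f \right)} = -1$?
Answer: $36$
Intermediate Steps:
$y{\left(z \right)} = 0$ ($y{\left(z \right)} = -1 + 1 = 0$)
$r{\left(N \right)} = \sqrt{2} \sqrt{N}$ ($r{\left(N \right)} = \sqrt{2 N} = \sqrt{2} \sqrt{N}$)
$a = 0$ ($a = \left(3 - 4\right) 0 = \left(-1\right) 0 = 0$)
$l{\left(F \right)} = - 6 F^{2}$
$y{\left(1 \right)} a + l{\left(r{\left(-3 \right)} \right)} = 0 \cdot 0 - 6 \left(\sqrt{2} \sqrt{-3}\right)^{2} = 0 - 6 \left(\sqrt{2} i \sqrt{3}\right)^{2} = 0 - 6 \left(i \sqrt{6}\right)^{2} = 0 - -36 = 0 + 36 = 36$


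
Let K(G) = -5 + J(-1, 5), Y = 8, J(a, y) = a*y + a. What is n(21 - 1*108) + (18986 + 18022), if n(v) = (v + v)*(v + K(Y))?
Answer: 54060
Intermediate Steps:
J(a, y) = a + a*y
K(G) = -11 (K(G) = -5 - (1 + 5) = -5 - 1*6 = -5 - 6 = -11)
n(v) = 2*v*(-11 + v) (n(v) = (v + v)*(v - 11) = (2*v)*(-11 + v) = 2*v*(-11 + v))
n(21 - 1*108) + (18986 + 18022) = 2*(21 - 1*108)*(-11 + (21 - 1*108)) + (18986 + 18022) = 2*(21 - 108)*(-11 + (21 - 108)) + 37008 = 2*(-87)*(-11 - 87) + 37008 = 2*(-87)*(-98) + 37008 = 17052 + 37008 = 54060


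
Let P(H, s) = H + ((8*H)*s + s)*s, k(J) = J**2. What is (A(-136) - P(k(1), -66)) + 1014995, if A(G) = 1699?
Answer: 977489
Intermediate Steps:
P(H, s) = H + s*(s + 8*H*s) (P(H, s) = H + (8*H*s + s)*s = H + (s + 8*H*s)*s = H + s*(s + 8*H*s))
(A(-136) - P(k(1), -66)) + 1014995 = (1699 - (1**2 + (-66)**2 + 8*1**2*(-66)**2)) + 1014995 = (1699 - (1 + 4356 + 8*1*4356)) + 1014995 = (1699 - (1 + 4356 + 34848)) + 1014995 = (1699 - 1*39205) + 1014995 = (1699 - 39205) + 1014995 = -37506 + 1014995 = 977489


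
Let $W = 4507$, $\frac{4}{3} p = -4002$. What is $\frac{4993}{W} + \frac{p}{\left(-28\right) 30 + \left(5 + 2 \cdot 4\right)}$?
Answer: $\frac{35313943}{7454578} \approx 4.7372$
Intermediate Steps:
$p = - \frac{6003}{2}$ ($p = \frac{3}{4} \left(-4002\right) = - \frac{6003}{2} \approx -3001.5$)
$\frac{4993}{W} + \frac{p}{\left(-28\right) 30 + \left(5 + 2 \cdot 4\right)} = \frac{4993}{4507} - \frac{6003}{2 \left(\left(-28\right) 30 + \left(5 + 2 \cdot 4\right)\right)} = 4993 \cdot \frac{1}{4507} - \frac{6003}{2 \left(-840 + \left(5 + 8\right)\right)} = \frac{4993}{4507} - \frac{6003}{2 \left(-840 + 13\right)} = \frac{4993}{4507} - \frac{6003}{2 \left(-827\right)} = \frac{4993}{4507} - - \frac{6003}{1654} = \frac{4993}{4507} + \frac{6003}{1654} = \frac{35313943}{7454578}$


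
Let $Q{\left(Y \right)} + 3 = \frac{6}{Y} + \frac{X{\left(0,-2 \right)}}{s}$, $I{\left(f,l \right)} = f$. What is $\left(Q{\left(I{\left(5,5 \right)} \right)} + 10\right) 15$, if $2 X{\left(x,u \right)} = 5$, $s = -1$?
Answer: $\frac{171}{2} \approx 85.5$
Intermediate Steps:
$X{\left(x,u \right)} = \frac{5}{2}$ ($X{\left(x,u \right)} = \frac{1}{2} \cdot 5 = \frac{5}{2}$)
$Q{\left(Y \right)} = - \frac{11}{2} + \frac{6}{Y}$ ($Q{\left(Y \right)} = -3 + \left(\frac{6}{Y} + \frac{5}{2 \left(-1\right)}\right) = -3 + \left(\frac{6}{Y} + \frac{5}{2} \left(-1\right)\right) = -3 - \left(\frac{5}{2} - \frac{6}{Y}\right) = - \frac{11}{2} + \frac{6}{Y}$)
$\left(Q{\left(I{\left(5,5 \right)} \right)} + 10\right) 15 = \left(\left(- \frac{11}{2} + \frac{6}{5}\right) + 10\right) 15 = \left(- \frac{43}{10} + 10\right) 15 = \frac{57}{10} \cdot 15 = \frac{171}{2}$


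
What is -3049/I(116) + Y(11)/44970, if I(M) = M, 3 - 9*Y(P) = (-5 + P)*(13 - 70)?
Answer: -41132725/1564956 ≈ -26.284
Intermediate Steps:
Y(P) = -94/3 + 19*P/3 (Y(P) = 1/3 - (-5 + P)*(13 - 70)/9 = 1/3 - (-5 + P)*(-57)/9 = 1/3 - (285 - 57*P)/9 = 1/3 + (-95/3 + 19*P/3) = -94/3 + 19*P/3)
-3049/I(116) + Y(11)/44970 = -3049/116 + (-94/3 + (19/3)*11)/44970 = -3049*1/116 + (-94/3 + 209/3)*(1/44970) = -3049/116 + (115/3)*(1/44970) = -3049/116 + 23/26982 = -41132725/1564956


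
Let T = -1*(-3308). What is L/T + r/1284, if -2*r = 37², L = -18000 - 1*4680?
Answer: -15692723/2123736 ≈ -7.3892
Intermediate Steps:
T = 3308
L = -22680 (L = -18000 - 4680 = -22680)
r = -1369/2 (r = -½*37² = -½*1369 = -1369/2 ≈ -684.50)
L/T + r/1284 = -22680/3308 - 1369/2/1284 = -22680*1/3308 - 1369/2*1/1284 = -5670/827 - 1369/2568 = -15692723/2123736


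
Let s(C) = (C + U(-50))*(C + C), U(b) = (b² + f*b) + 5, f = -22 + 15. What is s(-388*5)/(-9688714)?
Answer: 1775100/4844357 ≈ 0.36643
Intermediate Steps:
f = -7
U(b) = 5 + b² - 7*b (U(b) = (b² - 7*b) + 5 = 5 + b² - 7*b)
s(C) = 2*C*(2855 + C) (s(C) = (C + (5 + (-50)² - 7*(-50)))*(C + C) = (C + (5 + 2500 + 350))*(2*C) = (C + 2855)*(2*C) = (2855 + C)*(2*C) = 2*C*(2855 + C))
s(-388*5)/(-9688714) = (2*(-388*5)*(2855 - 388*5))/(-9688714) = (2*(-1940)*(2855 - 1940))*(-1/9688714) = (2*(-1940)*915)*(-1/9688714) = -3550200*(-1/9688714) = 1775100/4844357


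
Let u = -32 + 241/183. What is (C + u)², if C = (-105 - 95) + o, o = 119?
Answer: 417711844/33489 ≈ 12473.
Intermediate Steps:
u = -5615/183 (u = -32 + 241*(1/183) = -32 + 241/183 = -5615/183 ≈ -30.683)
C = -81 (C = (-105 - 95) + 119 = -200 + 119 = -81)
(C + u)² = (-81 - 5615/183)² = (-20438/183)² = 417711844/33489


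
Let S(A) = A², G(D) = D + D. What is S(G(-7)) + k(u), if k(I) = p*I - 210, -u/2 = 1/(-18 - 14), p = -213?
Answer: -437/16 ≈ -27.313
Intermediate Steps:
G(D) = 2*D
u = 1/16 (u = -2/(-18 - 14) = -2/(-32) = -2*(-1/32) = 1/16 ≈ 0.062500)
k(I) = -210 - 213*I (k(I) = -213*I - 210 = -210 - 213*I)
S(G(-7)) + k(u) = (2*(-7))² + (-210 - 213*1/16) = (-14)² + (-210 - 213/16) = 196 - 3573/16 = -437/16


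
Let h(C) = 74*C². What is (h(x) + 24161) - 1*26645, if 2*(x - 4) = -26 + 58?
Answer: 27116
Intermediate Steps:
x = 20 (x = 4 + (-26 + 58)/2 = 4 + (½)*32 = 4 + 16 = 20)
(h(x) + 24161) - 1*26645 = (74*20² + 24161) - 1*26645 = (74*400 + 24161) - 26645 = (29600 + 24161) - 26645 = 53761 - 26645 = 27116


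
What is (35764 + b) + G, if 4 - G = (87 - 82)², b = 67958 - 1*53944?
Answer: 49757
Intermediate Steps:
b = 14014 (b = 67958 - 53944 = 14014)
G = -21 (G = 4 - (87 - 82)² = 4 - 1*5² = 4 - 1*25 = 4 - 25 = -21)
(35764 + b) + G = (35764 + 14014) - 21 = 49778 - 21 = 49757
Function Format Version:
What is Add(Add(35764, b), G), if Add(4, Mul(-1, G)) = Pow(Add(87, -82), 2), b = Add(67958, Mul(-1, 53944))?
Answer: 49757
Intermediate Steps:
b = 14014 (b = Add(67958, -53944) = 14014)
G = -21 (G = Add(4, Mul(-1, Pow(Add(87, -82), 2))) = Add(4, Mul(-1, Pow(5, 2))) = Add(4, Mul(-1, 25)) = Add(4, -25) = -21)
Add(Add(35764, b), G) = Add(Add(35764, 14014), -21) = Add(49778, -21) = 49757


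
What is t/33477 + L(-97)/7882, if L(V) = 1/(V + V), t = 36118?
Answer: 55228289267/51189948516 ≈ 1.0789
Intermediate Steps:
L(V) = 1/(2*V)
t/33477 + L(-97)/7882 = 36118/33477 + ((½)/(-97))/7882 = 36118*(1/33477) + ((½)*(-1/97))*(1/7882) = 36118/33477 - 1/194*1/7882 = 36118/33477 - 1/1529108 = 55228289267/51189948516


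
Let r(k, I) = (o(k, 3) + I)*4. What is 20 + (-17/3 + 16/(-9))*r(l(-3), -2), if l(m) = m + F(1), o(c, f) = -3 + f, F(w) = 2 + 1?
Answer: 716/9 ≈ 79.556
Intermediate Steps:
F(w) = 3
l(m) = 3 + m (l(m) = m + 3 = 3 + m)
r(k, I) = 4*I (r(k, I) = ((-3 + 3) + I)*4 = (0 + I)*4 = I*4 = 4*I)
20 + (-17/3 + 16/(-9))*r(l(-3), -2) = 20 + (-17/3 + 16/(-9))*(4*(-2)) = 20 + (-17*⅓ + 16*(-⅑))*(-8) = 20 + (-17/3 - 16/9)*(-8) = 20 - 67/9*(-8) = 20 + 536/9 = 716/9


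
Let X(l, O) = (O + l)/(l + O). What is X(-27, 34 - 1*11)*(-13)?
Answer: -13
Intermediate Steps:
X(l, O) = 1 (X(l, O) = (O + l)/(O + l) = 1)
X(-27, 34 - 1*11)*(-13) = 1*(-13) = -13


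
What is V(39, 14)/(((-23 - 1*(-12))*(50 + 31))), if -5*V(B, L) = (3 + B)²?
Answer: 196/495 ≈ 0.39596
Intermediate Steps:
V(B, L) = -(3 + B)²/5
V(39, 14)/(((-23 - 1*(-12))*(50 + 31))) = (-(3 + 39)²/5)/(((-23 - 1*(-12))*(50 + 31))) = (-⅕*42²)/(((-23 + 12)*81)) = (-⅕*1764)/((-11*81)) = -1764/5/(-891) = -1764/5*(-1/891) = 196/495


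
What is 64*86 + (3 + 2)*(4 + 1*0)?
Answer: 5524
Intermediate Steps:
64*86 + (3 + 2)*(4 + 1*0) = 5504 + 5*(4 + 0) = 5504 + 5*4 = 5504 + 20 = 5524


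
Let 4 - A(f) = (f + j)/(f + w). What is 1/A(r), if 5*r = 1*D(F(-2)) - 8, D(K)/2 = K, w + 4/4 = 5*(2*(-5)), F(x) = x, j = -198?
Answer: 89/22 ≈ 4.0455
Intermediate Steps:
w = -51 (w = -1 + 5*(2*(-5)) = -1 + 5*(-10) = -1 - 50 = -51)
D(K) = 2*K
r = -12/5 (r = (1*(2*(-2)) - 8)/5 = (1*(-4) - 8)/5 = (-4 - 8)/5 = (⅕)*(-12) = -12/5 ≈ -2.4000)
A(f) = 4 - (-198 + f)/(-51 + f) (A(f) = 4 - (f - 198)/(f - 51) = 4 - (-198 + f)/(-51 + f))
1/A(r) = 1/(3*(-2 - 12/5)/(-51 - 12/5)) = 1/(3*(-22/5)/(-267/5)) = 1/(3*(-5/267)*(-22/5)) = 1/(22/89) = 89/22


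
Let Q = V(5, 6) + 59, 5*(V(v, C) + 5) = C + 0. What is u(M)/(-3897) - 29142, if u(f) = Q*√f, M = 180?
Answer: -29142 - 184*√5/2165 ≈ -29142.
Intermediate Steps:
V(v, C) = -5 + C/5 (V(v, C) = -5 + (C + 0)/5 = -5 + C/5)
Q = 276/5 (Q = (-5 + (⅕)*6) + 59 = (-5 + 6/5) + 59 = -19/5 + 59 = 276/5 ≈ 55.200)
u(f) = 276*√f/5
u(M)/(-3897) - 29142 = (276*√180/5)/(-3897) - 29142 = (276*(6*√5)/5)*(-1/3897) - 29142 = (1656*√5/5)*(-1/3897) - 29142 = -184*√5/2165 - 29142 = -29142 - 184*√5/2165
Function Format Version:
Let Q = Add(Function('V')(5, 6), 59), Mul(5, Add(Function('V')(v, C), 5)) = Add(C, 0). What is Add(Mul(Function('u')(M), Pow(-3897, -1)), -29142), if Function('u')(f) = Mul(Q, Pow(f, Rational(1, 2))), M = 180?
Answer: Add(-29142, Mul(Rational(-184, 2165), Pow(5, Rational(1, 2)))) ≈ -29142.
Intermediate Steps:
Function('V')(v, C) = Add(-5, Mul(Rational(1, 5), C)) (Function('V')(v, C) = Add(-5, Mul(Rational(1, 5), Add(C, 0))) = Add(-5, Mul(Rational(1, 5), C)))
Q = Rational(276, 5) (Q = Add(Add(-5, Mul(Rational(1, 5), 6)), 59) = Add(Add(-5, Rational(6, 5)), 59) = Add(Rational(-19, 5), 59) = Rational(276, 5) ≈ 55.200)
Function('u')(f) = Mul(Rational(276, 5), Pow(f, Rational(1, 2)))
Add(Mul(Function('u')(M), Pow(-3897, -1)), -29142) = Add(Mul(Mul(Rational(276, 5), Pow(180, Rational(1, 2))), Pow(-3897, -1)), -29142) = Add(Mul(Mul(Rational(276, 5), Mul(6, Pow(5, Rational(1, 2)))), Rational(-1, 3897)), -29142) = Add(Mul(Mul(Rational(1656, 5), Pow(5, Rational(1, 2))), Rational(-1, 3897)), -29142) = Add(Mul(Rational(-184, 2165), Pow(5, Rational(1, 2))), -29142) = Add(-29142, Mul(Rational(-184, 2165), Pow(5, Rational(1, 2))))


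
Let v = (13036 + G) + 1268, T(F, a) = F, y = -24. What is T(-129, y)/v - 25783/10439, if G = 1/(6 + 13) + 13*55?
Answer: -671188585/270808538 ≈ -2.4785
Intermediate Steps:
G = 13586/19 (G = 1/19 + 715 = 13586/19 ≈ 715.05)
v = 285362/19 (v = (13036 + 13586/19) + 1268 = 261270/19 + 1268 = 285362/19 ≈ 15019.)
T(-129, y)/v - 25783/10439 = -129/285362/19 - 25783/10439 = -129*19/285362 - 25783*1/10439 = -2451/285362 - 25783/10439 = -671188585/270808538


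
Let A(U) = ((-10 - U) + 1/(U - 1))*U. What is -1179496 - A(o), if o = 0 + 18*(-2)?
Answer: -43606756/37 ≈ -1.1786e+6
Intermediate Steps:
o = -36 (o = 0 - 36 = -36)
A(U) = U*(-10 + 1/(-1 + U) - U) (A(U) = ((-10 - U) + 1/(-1 + U))*U = (-10 + 1/(-1 + U) - U)*U = U*(-10 + 1/(-1 + U) - U))
-1179496 - A(o) = -1179496 - (-36)*(11 - 1*(-36)² - 9*(-36))/(-1 - 36) = -1179496 - (-36)*(11 - 1*1296 + 324)/(-37) = -1179496 - (-36)*(-1)*(11 - 1296 + 324)/37 = -1179496 - (-36)*(-1)*(-961)/37 = -1179496 - 1*(-34596/37) = -1179496 + 34596/37 = -43606756/37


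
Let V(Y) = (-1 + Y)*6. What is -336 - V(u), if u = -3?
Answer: -312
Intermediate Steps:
V(Y) = -6 + 6*Y
-336 - V(u) = -336 - (-6 + 6*(-3)) = -336 - (-6 - 18) = -336 - 1*(-24) = -336 + 24 = -312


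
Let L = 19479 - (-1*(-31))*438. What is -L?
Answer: -5901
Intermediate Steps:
L = 5901 (L = 19479 - 31*438 = 19479 - 1*13578 = 19479 - 13578 = 5901)
-L = -1*5901 = -5901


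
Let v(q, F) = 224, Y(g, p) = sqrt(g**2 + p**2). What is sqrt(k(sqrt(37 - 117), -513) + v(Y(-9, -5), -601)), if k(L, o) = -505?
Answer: I*sqrt(281) ≈ 16.763*I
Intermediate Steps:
sqrt(k(sqrt(37 - 117), -513) + v(Y(-9, -5), -601)) = sqrt(-505 + 224) = sqrt(-281) = I*sqrt(281)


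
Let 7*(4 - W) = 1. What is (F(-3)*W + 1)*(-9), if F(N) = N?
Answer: 666/7 ≈ 95.143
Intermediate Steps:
W = 27/7 (W = 4 - ⅐*1 = 4 - ⅐ = 27/7 ≈ 3.8571)
(F(-3)*W + 1)*(-9) = (-3*27/7 + 1)*(-9) = (-81/7 + 1)*(-9) = -74/7*(-9) = 666/7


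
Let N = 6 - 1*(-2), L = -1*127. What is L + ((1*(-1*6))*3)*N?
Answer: -271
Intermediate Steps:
L = -127
N = 8 (N = 6 + 2 = 8)
L + ((1*(-1*6))*3)*N = -127 + ((1*(-1*6))*3)*8 = -127 + ((1*(-6))*3)*8 = -127 - 6*3*8 = -127 - 18*8 = -127 - 144 = -271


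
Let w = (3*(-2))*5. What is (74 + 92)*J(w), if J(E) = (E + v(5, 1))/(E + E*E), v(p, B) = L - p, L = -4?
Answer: -1079/145 ≈ -7.4414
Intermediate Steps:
w = -30 (w = -6*5 = -30)
v(p, B) = -4 - p
J(E) = (-9 + E)/(E + E²) (J(E) = (E + (-4 - 1*5))/(E + E*E) = (E + (-4 - 5))/(E + E²) = (E - 9)/(E + E²) = (-9 + E)/(E + E²))
(74 + 92)*J(w) = (74 + 92)*((-9 - 30)/((-30)*(1 - 30))) = 166*(-1/30*(-39)/(-29)) = 166*(-1/30*(-1/29)*(-39)) = 166*(-13/290) = -1079/145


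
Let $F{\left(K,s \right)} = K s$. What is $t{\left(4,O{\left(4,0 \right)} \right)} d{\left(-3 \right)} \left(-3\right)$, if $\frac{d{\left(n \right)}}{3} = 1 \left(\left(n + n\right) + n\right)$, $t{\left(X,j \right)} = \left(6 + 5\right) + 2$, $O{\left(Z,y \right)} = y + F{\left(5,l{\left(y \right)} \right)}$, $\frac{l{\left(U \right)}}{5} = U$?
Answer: $1053$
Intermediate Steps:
$l{\left(U \right)} = 5 U$
$O{\left(Z,y \right)} = 26 y$ ($O{\left(Z,y \right)} = y + 5 \cdot 5 y = y + 25 y = 26 y$)
$t{\left(X,j \right)} = 13$ ($t{\left(X,j \right)} = 11 + 2 = 13$)
$d{\left(n \right)} = 9 n$ ($d{\left(n \right)} = 3 \cdot 1 \left(\left(n + n\right) + n\right) = 3 \cdot 1 \left(2 n + n\right) = 3 \cdot 1 \cdot 3 n = 3 \cdot 3 n = 9 n$)
$t{\left(4,O{\left(4,0 \right)} \right)} d{\left(-3 \right)} \left(-3\right) = 13 \cdot 9 \left(-3\right) \left(-3\right) = 13 \left(-27\right) \left(-3\right) = \left(-351\right) \left(-3\right) = 1053$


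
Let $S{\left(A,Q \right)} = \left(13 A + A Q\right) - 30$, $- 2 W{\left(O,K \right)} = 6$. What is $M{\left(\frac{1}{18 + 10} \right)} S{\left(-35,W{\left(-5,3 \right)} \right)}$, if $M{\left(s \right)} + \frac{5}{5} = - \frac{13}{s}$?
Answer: $138700$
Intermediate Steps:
$W{\left(O,K \right)} = -3$ ($W{\left(O,K \right)} = \left(- \frac{1}{2}\right) 6 = -3$)
$S{\left(A,Q \right)} = -30 + 13 A + A Q$
$M{\left(s \right)} = -1 - \frac{13}{s}$
$M{\left(\frac{1}{18 + 10} \right)} S{\left(-35,W{\left(-5,3 \right)} \right)} = \frac{-13 - \frac{1}{18 + 10}}{\frac{1}{18 + 10}} \left(-30 + 13 \left(-35\right) - -105\right) = \frac{-13 - \frac{1}{28}}{\frac{1}{28}} \left(-30 - 455 + 105\right) = \frac{1}{\frac{1}{28}} \left(-13 - \frac{1}{28}\right) \left(-380\right) = 28 \left(-13 - \frac{1}{28}\right) \left(-380\right) = 28 \left(- \frac{365}{28}\right) \left(-380\right) = \left(-365\right) \left(-380\right) = 138700$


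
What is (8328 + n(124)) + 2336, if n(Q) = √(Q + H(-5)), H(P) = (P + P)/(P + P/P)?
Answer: 10664 + √506/2 ≈ 10675.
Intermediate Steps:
H(P) = 2*P/(1 + P) (H(P) = (2*P)/(P + 1) = (2*P)/(1 + P) = 2*P/(1 + P))
n(Q) = √(5/2 + Q) (n(Q) = √(Q + 2*(-5)/(1 - 5)) = √(Q + 2*(-5)/(-4)) = √(Q + 2*(-5)*(-¼)) = √(Q + 5/2) = √(5/2 + Q))
(8328 + n(124)) + 2336 = (8328 + √(10 + 4*124)/2) + 2336 = (8328 + √(10 + 496)/2) + 2336 = (8328 + √506/2) + 2336 = 10664 + √506/2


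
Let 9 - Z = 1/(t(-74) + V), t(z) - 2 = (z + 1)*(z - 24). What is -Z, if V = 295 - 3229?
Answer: -37997/4222 ≈ -8.9998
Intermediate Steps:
V = -2934
t(z) = 2 + (1 + z)*(-24 + z) (t(z) = 2 + (z + 1)*(z - 24) = 2 + (1 + z)*(-24 + z))
Z = 37997/4222 (Z = 9 - 1/((-22 + (-74)² - 23*(-74)) - 2934) = 9 - 1/((-22 + 5476 + 1702) - 2934) = 9 - 1/(7156 - 2934) = 9 - 1/4222 = 37997/4222 ≈ 8.9998)
-Z = -1*37997/4222 = -37997/4222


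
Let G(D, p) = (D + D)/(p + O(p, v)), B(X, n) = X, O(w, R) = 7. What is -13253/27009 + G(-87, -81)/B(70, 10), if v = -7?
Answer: -31975487/69953310 ≈ -0.45710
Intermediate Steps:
G(D, p) = 2*D/(7 + p) (G(D, p) = (D + D)/(p + 7) = (2*D)/(7 + p) = 2*D/(7 + p))
-13253/27009 + G(-87, -81)/B(70, 10) = -13253/27009 + (2*(-87)/(7 - 81))/70 = -13253*1/27009 + (2*(-87)/(-74))*(1/70) = -13253/27009 + (2*(-87)*(-1/74))*(1/70) = -13253/27009 + (87/37)*(1/70) = -13253/27009 + 87/2590 = -31975487/69953310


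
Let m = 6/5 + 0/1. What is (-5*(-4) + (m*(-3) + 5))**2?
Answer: 11449/25 ≈ 457.96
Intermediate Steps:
m = 6/5 (m = 6*(1/5) + 0*1 = 6/5 + 0 = 6/5 ≈ 1.2000)
(-5*(-4) + (m*(-3) + 5))**2 = (-5*(-4) + ((6/5)*(-3) + 5))**2 = (20 + (-18/5 + 5))**2 = (20 + 7/5)**2 = (107/5)**2 = 11449/25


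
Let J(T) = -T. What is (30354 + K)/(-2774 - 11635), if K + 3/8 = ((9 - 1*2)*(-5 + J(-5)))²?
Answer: -26981/12808 ≈ -2.1066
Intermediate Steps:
K = -3/8 (K = -3/8 + ((9 - 1*2)*(-5 - 1*(-5)))² = -3/8 + ((9 - 2)*(-5 + 5))² = -3/8 + (7*0)² = -3/8 + 0² = -3/8 + 0 = -3/8 ≈ -0.37500)
(30354 + K)/(-2774 - 11635) = (30354 - 3/8)/(-2774 - 11635) = (242829/8)/(-14409) = (242829/8)*(-1/14409) = -26981/12808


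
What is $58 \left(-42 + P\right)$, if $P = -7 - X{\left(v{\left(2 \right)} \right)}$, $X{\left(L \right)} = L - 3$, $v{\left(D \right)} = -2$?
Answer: $-2552$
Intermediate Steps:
$X{\left(L \right)} = -3 + L$
$P = -2$ ($P = -7 - \left(-3 - 2\right) = -7 - -5 = -7 + 5 = -2$)
$58 \left(-42 + P\right) = 58 \left(-42 - 2\right) = 58 \left(-44\right) = -2552$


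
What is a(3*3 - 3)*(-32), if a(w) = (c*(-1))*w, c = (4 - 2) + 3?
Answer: 960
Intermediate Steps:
c = 5 (c = 2 + 3 = 5)
a(w) = -5*w (a(w) = (5*(-1))*w = -5*w)
a(3*3 - 3)*(-32) = -5*(3*3 - 3)*(-32) = -5*(9 - 3)*(-32) = -5*6*(-32) = -30*(-32) = 960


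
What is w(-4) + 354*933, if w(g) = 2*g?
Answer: 330274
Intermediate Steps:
w(-4) + 354*933 = 2*(-4) + 354*933 = -8 + 330282 = 330274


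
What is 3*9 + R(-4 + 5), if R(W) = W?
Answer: 28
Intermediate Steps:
3*9 + R(-4 + 5) = 3*9 + (-4 + 5) = 27 + 1 = 28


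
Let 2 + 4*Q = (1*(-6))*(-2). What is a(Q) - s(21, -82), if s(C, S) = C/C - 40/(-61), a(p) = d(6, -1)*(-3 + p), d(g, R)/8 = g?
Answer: -1565/61 ≈ -25.656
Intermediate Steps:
d(g, R) = 8*g
Q = 5/2 (Q = -½ + ((1*(-6))*(-2))/4 = -½ + (-6*(-2))/4 = -½ + (¼)*12 = -½ + 3 = 5/2 ≈ 2.5000)
a(p) = -144 + 48*p (a(p) = (8*6)*(-3 + p) = 48*(-3 + p) = -144 + 48*p)
s(C, S) = 101/61 (s(C, S) = 1 - 40*(-1/61) = 1 + 40/61 = 101/61)
a(Q) - s(21, -82) = (-144 + 48*(5/2)) - 1*101/61 = (-144 + 120) - 101/61 = -24 - 101/61 = -1565/61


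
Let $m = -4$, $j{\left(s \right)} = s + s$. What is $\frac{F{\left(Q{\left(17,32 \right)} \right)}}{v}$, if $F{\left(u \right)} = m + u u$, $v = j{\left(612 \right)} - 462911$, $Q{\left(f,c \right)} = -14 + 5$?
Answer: $- \frac{77}{461687} \approx -0.00016678$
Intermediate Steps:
$j{\left(s \right)} = 2 s$
$Q{\left(f,c \right)} = -9$
$v = -461687$ ($v = 2 \cdot 612 - 462911 = 1224 - 462911 = -461687$)
$F{\left(u \right)} = -4 + u^{2}$ ($F{\left(u \right)} = -4 + u u = -4 + u^{2}$)
$\frac{F{\left(Q{\left(17,32 \right)} \right)}}{v} = \frac{-4 + \left(-9\right)^{2}}{-461687} = \left(-4 + 81\right) \left(- \frac{1}{461687}\right) = 77 \left(- \frac{1}{461687}\right) = - \frac{77}{461687}$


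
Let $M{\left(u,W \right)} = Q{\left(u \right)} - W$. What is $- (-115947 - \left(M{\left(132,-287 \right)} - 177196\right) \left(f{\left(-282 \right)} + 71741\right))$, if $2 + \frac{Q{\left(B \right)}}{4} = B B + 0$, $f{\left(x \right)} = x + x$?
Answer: $-7631553170$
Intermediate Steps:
$f{\left(x \right)} = 2 x$
$Q{\left(B \right)} = -8 + 4 B^{2}$ ($Q{\left(B \right)} = -8 + 4 \left(B B + 0\right) = -8 + 4 \left(B^{2} + 0\right) = -8 + 4 B^{2}$)
$M{\left(u,W \right)} = -8 - W + 4 u^{2}$ ($M{\left(u,W \right)} = \left(-8 + 4 u^{2}\right) - W = -8 - W + 4 u^{2}$)
$- (-115947 - \left(M{\left(132,-287 \right)} - 177196\right) \left(f{\left(-282 \right)} + 71741\right)) = - (-115947 - \left(\left(-8 - -287 + 4 \cdot 132^{2}\right) - 177196\right) \left(2 \left(-282\right) + 71741\right)) = - (-115947 - \left(\left(-8 + 287 + 4 \cdot 17424\right) - 177196\right) \left(-564 + 71741\right)) = - (-115947 - \left(\left(-8 + 287 + 69696\right) - 177196\right) 71177) = - (-115947 - \left(69975 - 177196\right) 71177) = - (-115947 - \left(-107221\right) 71177) = - (-115947 - -7631669117) = - (-115947 + 7631669117) = \left(-1\right) 7631553170 = -7631553170$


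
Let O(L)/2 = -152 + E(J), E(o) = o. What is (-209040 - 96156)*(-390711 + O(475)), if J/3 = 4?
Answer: 119328889236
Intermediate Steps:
J = 12 (J = 3*4 = 12)
O(L) = -280 (O(L) = 2*(-152 + 12) = 2*(-140) = -280)
(-209040 - 96156)*(-390711 + O(475)) = (-209040 - 96156)*(-390711 - 280) = -305196*(-390991) = 119328889236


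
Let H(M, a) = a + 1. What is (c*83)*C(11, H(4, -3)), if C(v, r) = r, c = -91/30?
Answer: 7553/15 ≈ 503.53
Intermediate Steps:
c = -91/30 (c = -91*1/30 = -91/30 ≈ -3.0333)
H(M, a) = 1 + a
(c*83)*C(11, H(4, -3)) = (-91/30*83)*(1 - 3) = -7553/30*(-2) = 7553/15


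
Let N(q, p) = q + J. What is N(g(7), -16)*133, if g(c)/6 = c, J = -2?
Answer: 5320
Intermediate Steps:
g(c) = 6*c
N(q, p) = -2 + q (N(q, p) = q - 2 = -2 + q)
N(g(7), -16)*133 = (-2 + 6*7)*133 = (-2 + 42)*133 = 40*133 = 5320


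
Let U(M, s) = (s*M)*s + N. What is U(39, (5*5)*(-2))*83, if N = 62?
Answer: 8097646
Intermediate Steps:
U(M, s) = 62 + M*s**2 (U(M, s) = (s*M)*s + 62 = (M*s)*s + 62 = M*s**2 + 62 = 62 + M*s**2)
U(39, (5*5)*(-2))*83 = (62 + 39*((5*5)*(-2))**2)*83 = (62 + 39*(25*(-2))**2)*83 = (62 + 39*(-50)**2)*83 = (62 + 39*2500)*83 = (62 + 97500)*83 = 97562*83 = 8097646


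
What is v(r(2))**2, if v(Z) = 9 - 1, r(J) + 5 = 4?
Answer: 64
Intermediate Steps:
r(J) = -1 (r(J) = -5 + 4 = -1)
v(Z) = 8
v(r(2))**2 = 8**2 = 64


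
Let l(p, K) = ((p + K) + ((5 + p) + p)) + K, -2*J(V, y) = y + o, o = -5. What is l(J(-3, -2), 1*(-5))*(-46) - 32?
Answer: -285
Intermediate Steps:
J(V, y) = 5/2 - y/2 (J(V, y) = -(y - 5)/2 = -(-5 + y)/2 = 5/2 - y/2)
l(p, K) = 5 + 2*K + 3*p (l(p, K) = ((K + p) + (5 + 2*p)) + K = (5 + K + 3*p) + K = 5 + 2*K + 3*p)
l(J(-3, -2), 1*(-5))*(-46) - 32 = (5 + 2*(1*(-5)) + 3*(5/2 - ½*(-2)))*(-46) - 32 = (5 + 2*(-5) + 3*(5/2 + 1))*(-46) - 32 = (5 - 10 + 3*(7/2))*(-46) - 32 = (5 - 10 + 21/2)*(-46) - 32 = (11/2)*(-46) - 32 = -253 - 32 = -285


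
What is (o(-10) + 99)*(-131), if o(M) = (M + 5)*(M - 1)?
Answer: -20174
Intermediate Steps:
o(M) = (-1 + M)*(5 + M) (o(M) = (5 + M)*(-1 + M) = (-1 + M)*(5 + M))
(o(-10) + 99)*(-131) = ((-5 + (-10)² + 4*(-10)) + 99)*(-131) = ((-5 + 100 - 40) + 99)*(-131) = (55 + 99)*(-131) = 154*(-131) = -20174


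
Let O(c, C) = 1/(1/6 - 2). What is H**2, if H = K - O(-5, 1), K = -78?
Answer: 725904/121 ≈ 5999.2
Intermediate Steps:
O(c, C) = -6/11 (O(c, C) = 1/(1/6 - 2) = 1/(-11/6) = -6/11)
H = -852/11 (H = -78 - 1*(-6/11) = -78 + 6/11 = -852/11 ≈ -77.455)
H**2 = (-852/11)**2 = 725904/121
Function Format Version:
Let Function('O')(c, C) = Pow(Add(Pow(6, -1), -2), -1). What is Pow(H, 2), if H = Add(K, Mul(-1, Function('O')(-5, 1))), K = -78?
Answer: Rational(725904, 121) ≈ 5999.2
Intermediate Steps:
Function('O')(c, C) = Rational(-6, 11) (Function('O')(c, C) = Pow(Add(Rational(1, 6), -2), -1) = Pow(Rational(-11, 6), -1) = Rational(-6, 11))
H = Rational(-852, 11) (H = Add(-78, Mul(-1, Rational(-6, 11))) = Add(-78, Rational(6, 11)) = Rational(-852, 11) ≈ -77.455)
Pow(H, 2) = Pow(Rational(-852, 11), 2) = Rational(725904, 121)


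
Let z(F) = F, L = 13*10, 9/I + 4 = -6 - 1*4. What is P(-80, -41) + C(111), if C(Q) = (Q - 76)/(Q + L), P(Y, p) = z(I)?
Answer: -1679/3374 ≈ -0.49763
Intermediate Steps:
I = -9/14 (I = 9/(-4 + (-6 - 1*4)) = 9/(-4 + (-6 - 4)) = 9/(-4 - 10) = 9/(-14) = 9*(-1/14) = -9/14 ≈ -0.64286)
L = 130
P(Y, p) = -9/14
C(Q) = (-76 + Q)/(130 + Q) (C(Q) = (Q - 76)/(Q + 130) = (-76 + Q)/(130 + Q))
P(-80, -41) + C(111) = -9/14 + (-76 + 111)/(130 + 111) = -9/14 + 35/241 = -1679/3374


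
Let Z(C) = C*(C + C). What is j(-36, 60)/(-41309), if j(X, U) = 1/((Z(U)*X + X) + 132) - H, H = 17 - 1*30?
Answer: -3368351/10703327136 ≈ -0.00031470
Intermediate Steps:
Z(C) = 2*C² (Z(C) = C*(2*C) = 2*C²)
H = -13 (H = 17 - 30 = -13)
j(X, U) = 13 + 1/(132 + X + 2*X*U²) (j(X, U) = 1/(((2*U²)*X + X) + 132) - 1*(-13) = 1/((2*X*U² + X) + 132) + 13 = 1/((X + 2*X*U²) + 132) + 13 = 1/(132 + X + 2*X*U²) + 13 = 13 + 1/(132 + X + 2*X*U²))
j(-36, 60)/(-41309) = ((1717 + 13*(-36) + 26*(-36)*60²)/(132 - 36 + 2*(-36)*60²))/(-41309) = ((1717 - 468 + 26*(-36)*3600)/(132 - 36 + 2*(-36)*3600))*(-1/41309) = ((1717 - 468 - 3369600)/(132 - 36 - 259200))*(-1/41309) = (-3368351/(-259104))*(-1/41309) = -1/259104*(-3368351)*(-1/41309) = (3368351/259104)*(-1/41309) = -3368351/10703327136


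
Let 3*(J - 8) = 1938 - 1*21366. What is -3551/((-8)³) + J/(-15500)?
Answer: 14588029/1984000 ≈ 7.3528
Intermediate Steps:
J = -6468 (J = 8 + (1938 - 1*21366)/3 = 8 + (1938 - 21366)/3 = 8 + (⅓)*(-19428) = 8 - 6476 = -6468)
-3551/((-8)³) + J/(-15500) = -3551/((-8)³) - 6468/(-15500) = -3551/(-512) - 6468*(-1/15500) = -3551*(-1/512) + 1617/3875 = 3551/512 + 1617/3875 = 14588029/1984000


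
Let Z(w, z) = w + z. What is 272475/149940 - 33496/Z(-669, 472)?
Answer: 16114501/93772 ≈ 171.85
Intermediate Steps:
272475/149940 - 33496/Z(-669, 472) = 272475/149940 - 33496/(-669 + 472) = 272475*(1/149940) - 33496/(-197) = 865/476 - 33496*(-1/197) = 865/476 + 33496/197 = 16114501/93772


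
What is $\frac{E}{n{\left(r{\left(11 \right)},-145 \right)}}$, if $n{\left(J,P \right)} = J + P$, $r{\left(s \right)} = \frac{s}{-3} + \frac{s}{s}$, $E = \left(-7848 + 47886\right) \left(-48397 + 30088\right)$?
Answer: $\frac{2199167226}{443} \approx 4.9643 \cdot 10^{6}$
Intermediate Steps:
$E = -733055742$ ($E = 40038 \left(-18309\right) = -733055742$)
$r{\left(s \right)} = 1 - \frac{s}{3}$ ($r{\left(s \right)} = s \left(- \frac{1}{3}\right) + 1 = - \frac{s}{3} + 1 = 1 - \frac{s}{3}$)
$\frac{E}{n{\left(r{\left(11 \right)},-145 \right)}} = - \frac{733055742}{\left(1 - \frac{11}{3}\right) - 145} = - \frac{733055742}{- \frac{8}{3} - 145} = - \frac{733055742}{- \frac{443}{3}} = \left(-733055742\right) \left(- \frac{3}{443}\right) = \frac{2199167226}{443}$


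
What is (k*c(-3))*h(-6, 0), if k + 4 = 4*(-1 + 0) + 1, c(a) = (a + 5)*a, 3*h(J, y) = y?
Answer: 0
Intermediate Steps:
h(J, y) = y/3
c(a) = a*(5 + a) (c(a) = (5 + a)*a = a*(5 + a))
k = -7 (k = -4 + (4*(-1 + 0) + 1) = -4 + (4*(-1) + 1) = -4 + (-4 + 1) = -4 - 3 = -7)
(k*c(-3))*h(-6, 0) = (-(-21)*(5 - 3))*((⅓)*0) = -(-21)*2*0 = -7*(-6)*0 = 42*0 = 0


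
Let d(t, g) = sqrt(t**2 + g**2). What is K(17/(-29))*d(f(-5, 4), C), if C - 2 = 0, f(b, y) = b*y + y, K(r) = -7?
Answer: -14*sqrt(65) ≈ -112.87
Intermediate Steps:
f(b, y) = y + b*y
C = 2 (C = 2 + 0 = 2)
d(t, g) = sqrt(g**2 + t**2)
K(17/(-29))*d(f(-5, 4), C) = -7*sqrt(2**2 + (4*(1 - 5))**2) = -7*sqrt(4 + (4*(-4))**2) = -7*sqrt(4 + (-16)**2) = -7*sqrt(4 + 256) = -14*sqrt(65)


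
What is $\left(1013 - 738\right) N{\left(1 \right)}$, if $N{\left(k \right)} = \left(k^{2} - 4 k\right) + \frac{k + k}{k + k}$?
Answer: $-550$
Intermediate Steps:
$N{\left(k \right)} = 1 + k^{2} - 4 k$ ($N{\left(k \right)} = \left(k^{2} - 4 k\right) + \frac{2 k}{2 k} = \left(k^{2} - 4 k\right) + 2 k \frac{1}{2 k} = \left(k^{2} - 4 k\right) + 1 = 1 + k^{2} - 4 k$)
$\left(1013 - 738\right) N{\left(1 \right)} = \left(1013 - 738\right) \left(1 + 1^{2} - 4\right) = 275 \left(1 + 1 - 4\right) = 275 \left(-2\right) = -550$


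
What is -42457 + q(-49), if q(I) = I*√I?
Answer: -42457 - 343*I ≈ -42457.0 - 343.0*I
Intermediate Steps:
q(I) = I^(3/2)
-42457 + q(-49) = -42457 + (-49)^(3/2) = -42457 - 343*I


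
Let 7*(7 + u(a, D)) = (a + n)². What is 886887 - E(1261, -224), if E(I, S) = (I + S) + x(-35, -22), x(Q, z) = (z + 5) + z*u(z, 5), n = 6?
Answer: 6205623/7 ≈ 8.8652e+5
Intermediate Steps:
u(a, D) = -7 + (6 + a)²/7 (u(a, D) = -7 + (a + 6)²/7 = -7 + (6 + a)²/7)
x(Q, z) = 5 + z + z*(-7 + (6 + z)²/7) (x(Q, z) = (z + 5) + z*(-7 + (6 + z)²/7) = (5 + z) + z*(-7 + (6 + z)²/7) = 5 + z + z*(-7 + (6 + z)²/7))
E(I, S) = -4673/7 + I + S (E(I, S) = (I + S) + (5 - 22 + (⅐)*(-22)*(-49 + (6 - 22)²)) = (I + S) + (5 - 22 + (⅐)*(-22)*(-49 + (-16)²)) = (I + S) + (5 - 22 + (⅐)*(-22)*(-49 + 256)) = (I + S) + (5 - 22 + (⅐)*(-22)*207) = (I + S) + (5 - 22 - 4554/7) = (I + S) - 4673/7 = -4673/7 + I + S)
886887 - E(1261, -224) = 886887 - (-4673/7 + 1261 - 224) = 886887 - 1*2586/7 = 886887 - 2586/7 = 6205623/7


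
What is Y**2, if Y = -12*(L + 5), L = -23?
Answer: 46656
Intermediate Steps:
Y = 216 (Y = -12*(-23 + 5) = -12*(-18) = 216)
Y**2 = 216**2 = 46656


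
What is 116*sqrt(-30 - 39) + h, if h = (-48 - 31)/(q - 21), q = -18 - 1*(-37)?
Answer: 79/2 + 116*I*sqrt(69) ≈ 39.5 + 963.57*I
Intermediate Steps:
q = 19 (q = -18 + 37 = 19)
h = 79/2 (h = (-48 - 31)/(19 - 21) = -79/(-2) = -79*(-1/2) = 79/2 ≈ 39.500)
116*sqrt(-30 - 39) + h = 116*sqrt(-30 - 39) + 79/2 = 116*sqrt(-69) + 79/2 = 116*(I*sqrt(69)) + 79/2 = 116*I*sqrt(69) + 79/2 = 79/2 + 116*I*sqrt(69)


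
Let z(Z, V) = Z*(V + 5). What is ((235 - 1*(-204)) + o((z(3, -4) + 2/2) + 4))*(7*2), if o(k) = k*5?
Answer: 6706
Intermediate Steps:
z(Z, V) = Z*(5 + V)
o(k) = 5*k
((235 - 1*(-204)) + o((z(3, -4) + 2/2) + 4))*(7*2) = ((235 - 1*(-204)) + 5*((3*(5 - 4) + 2/2) + 4))*(7*2) = ((235 + 204) + 5*((3*1 + 2*(½)) + 4))*14 = (439 + 5*((3 + 1) + 4))*14 = (439 + 5*(4 + 4))*14 = (439 + 5*8)*14 = (439 + 40)*14 = 479*14 = 6706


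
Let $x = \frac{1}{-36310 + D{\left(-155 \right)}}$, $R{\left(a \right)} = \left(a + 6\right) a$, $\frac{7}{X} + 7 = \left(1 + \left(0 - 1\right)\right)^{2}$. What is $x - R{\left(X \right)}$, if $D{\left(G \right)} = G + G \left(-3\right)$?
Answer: $\frac{179999}{36000} \approx 5.0$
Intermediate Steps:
$X = -1$ ($X = \frac{7}{-7 + \left(1 + \left(0 - 1\right)\right)^{2}} = \frac{7}{-7 + \left(1 - 1\right)^{2}} = \frac{7}{-7 + 0^{2}} = \frac{7}{-7 + 0} = \frac{7}{-7} = 7 \left(- \frac{1}{7}\right) = -1$)
$R{\left(a \right)} = a \left(6 + a\right)$ ($R{\left(a \right)} = \left(6 + a\right) a = a \left(6 + a\right)$)
$D{\left(G \right)} = - 2 G$ ($D{\left(G \right)} = G - 3 G = - 2 G$)
$x = - \frac{1}{36000}$ ($x = \frac{1}{-36310 - -310} = \frac{1}{-36310 + 310} = \frac{1}{-36000} = - \frac{1}{36000} \approx -2.7778 \cdot 10^{-5}$)
$x - R{\left(X \right)} = - \frac{1}{36000} - - (6 - 1) = - \frac{1}{36000} - \left(-1\right) 5 = - \frac{1}{36000} - -5 = - \frac{1}{36000} + 5 = \frac{179999}{36000}$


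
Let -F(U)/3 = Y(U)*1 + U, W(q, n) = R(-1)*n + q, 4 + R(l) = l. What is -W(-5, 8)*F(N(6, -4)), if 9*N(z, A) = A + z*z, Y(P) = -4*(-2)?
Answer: -1560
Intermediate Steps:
R(l) = -4 + l
Y(P) = 8
W(q, n) = q - 5*n (W(q, n) = (-4 - 1)*n + q = -5*n + q = q - 5*n)
N(z, A) = A/9 + z**2/9 (N(z, A) = (A + z*z)/9 = (A + z**2)/9 = A/9 + z**2/9)
F(U) = -24 - 3*U (F(U) = -3*(8*1 + U) = -3*(8 + U) = -24 - 3*U)
-W(-5, 8)*F(N(6, -4)) = -(-5 - 5*8)*(-24 - 3*((1/9)*(-4) + (1/9)*6**2)) = -(-5 - 40)*(-24 - 3*(-4/9 + (1/9)*36)) = -(-45)*(-24 - 3*(-4/9 + 4)) = -(-45)*(-24 - 3*32/9) = -(-45)*(-24 - 32/3) = -(-45)*(-104)/3 = -1*1560 = -1560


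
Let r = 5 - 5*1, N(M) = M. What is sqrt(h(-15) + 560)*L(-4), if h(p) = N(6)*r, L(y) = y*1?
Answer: -16*sqrt(35) ≈ -94.657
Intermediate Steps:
L(y) = y
r = 0 (r = 5 - 5 = 0)
h(p) = 0 (h(p) = 6*0 = 0)
sqrt(h(-15) + 560)*L(-4) = sqrt(0 + 560)*(-4) = sqrt(560)*(-4) = (4*sqrt(35))*(-4) = -16*sqrt(35)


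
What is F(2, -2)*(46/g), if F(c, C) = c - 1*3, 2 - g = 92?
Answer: 23/45 ≈ 0.51111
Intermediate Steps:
g = -90 (g = 2 - 1*92 = 2 - 92 = -90)
F(c, C) = -3 + c (F(c, C) = c - 3 = -3 + c)
F(2, -2)*(46/g) = (-3 + 2)*(46/(-90)) = -46*(-1)/90 = -1*(-23/45) = 23/45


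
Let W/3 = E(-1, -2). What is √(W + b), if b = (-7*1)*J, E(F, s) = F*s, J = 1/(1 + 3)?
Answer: √17/2 ≈ 2.0616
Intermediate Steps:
J = ¼ (J = 1/4 = ¼ ≈ 0.25000)
W = 6 (W = 3*(-1*(-2)) = 3*2 = 6)
b = -7/4 (b = -7*1*(¼) = -7*¼ = -7/4 ≈ -1.7500)
√(W + b) = √(6 - 7/4) = √(17/4) = √17/2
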